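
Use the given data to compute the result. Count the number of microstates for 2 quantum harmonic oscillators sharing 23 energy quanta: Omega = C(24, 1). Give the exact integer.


Step 1: Use binomial coefficient C(24, 1)
Step 2: Numerator = 24! / 23!
Step 3: Denominator = 1!
Step 4: Omega = 24

24


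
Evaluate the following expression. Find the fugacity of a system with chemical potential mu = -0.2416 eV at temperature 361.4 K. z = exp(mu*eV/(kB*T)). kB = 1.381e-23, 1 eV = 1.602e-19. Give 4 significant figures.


Step 1: Convert mu to Joules: -0.2416*1.602e-19 = -3.87e-20 J
Step 2: kB*T = 1.381e-23*361.4 = 4.991e-21 J
Step 3: mu/(kB*T) = -7.755
Step 4: z = exp(-7.755) = 0.0004286

0.0004286


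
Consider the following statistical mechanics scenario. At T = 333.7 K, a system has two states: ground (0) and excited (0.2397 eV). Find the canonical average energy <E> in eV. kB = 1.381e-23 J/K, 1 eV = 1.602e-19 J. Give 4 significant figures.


Step 1: beta*E = 0.2397*1.602e-19/(1.381e-23*333.7) = 8.333
Step 2: exp(-beta*E) = 0.0002405
Step 3: <E> = 0.2397*0.0002405/(1+0.0002405) = 5.764e-05 eV

5.764e-05


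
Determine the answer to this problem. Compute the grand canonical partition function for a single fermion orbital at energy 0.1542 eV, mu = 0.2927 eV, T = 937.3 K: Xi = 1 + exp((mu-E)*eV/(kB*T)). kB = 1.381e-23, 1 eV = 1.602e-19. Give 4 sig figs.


Step 1: (mu - E) = 0.2927 - 0.1542 = 0.1385 eV
Step 2: x = (mu-E)*eV/(kB*T) = 0.1385*1.602e-19/(1.381e-23*937.3) = 1.714
Step 3: exp(x) = 5.552
Step 4: Xi = 1 + 5.552 = 6.552

6.552


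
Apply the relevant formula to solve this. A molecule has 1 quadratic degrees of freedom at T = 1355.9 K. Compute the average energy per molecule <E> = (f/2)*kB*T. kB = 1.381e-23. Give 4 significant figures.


Step 1: f/2 = 1/2 = 0.5
Step 2: kB*T = 1.381e-23 * 1355.9 = 1.872e-20
Step 3: <E> = 0.5 * 1.872e-20 = 9.362e-21 J

9.362e-21


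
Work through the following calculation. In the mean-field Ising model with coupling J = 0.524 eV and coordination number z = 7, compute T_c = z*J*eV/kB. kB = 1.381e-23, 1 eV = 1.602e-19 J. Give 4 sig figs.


Step 1: z*J = 7*0.524 = 3.668 eV
Step 2: Convert to Joules: 3.668*1.602e-19 = 5.876e-19 J
Step 3: T_c = 5.876e-19 / 1.381e-23 = 4.255e+04 K

4.255e+04


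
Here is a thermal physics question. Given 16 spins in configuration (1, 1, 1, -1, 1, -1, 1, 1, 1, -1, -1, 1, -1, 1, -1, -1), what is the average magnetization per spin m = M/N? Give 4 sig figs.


Step 1: Count up spins (+1): 9, down spins (-1): 7
Step 2: Total magnetization M = 9 - 7 = 2
Step 3: m = M/N = 2/16 = 0.125

0.125


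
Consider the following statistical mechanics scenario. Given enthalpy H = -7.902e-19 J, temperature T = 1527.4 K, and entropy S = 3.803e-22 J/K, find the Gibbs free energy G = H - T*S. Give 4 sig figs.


Step 1: T*S = 1527.4 * 3.803e-22 = 5.809e-19 J
Step 2: G = H - T*S = -7.902e-19 - 5.809e-19
Step 3: G = -1.371e-18 J

-1.371e-18


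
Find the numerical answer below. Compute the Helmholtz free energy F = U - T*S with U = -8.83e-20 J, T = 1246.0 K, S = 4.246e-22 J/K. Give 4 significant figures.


Step 1: T*S = 1246.0 * 4.246e-22 = 5.291e-19 J
Step 2: F = U - T*S = -8.83e-20 - 5.291e-19
Step 3: F = -6.174e-19 J

-6.174e-19


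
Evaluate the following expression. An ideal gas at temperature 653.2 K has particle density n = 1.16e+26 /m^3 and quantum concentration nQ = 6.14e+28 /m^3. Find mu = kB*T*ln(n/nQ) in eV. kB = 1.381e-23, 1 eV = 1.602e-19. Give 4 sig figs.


Step 1: n/nQ = 1.16e+26/6.14e+28 = 0.001889
Step 2: ln(n/nQ) = -6.272
Step 3: mu = kB*T*ln(n/nQ) = 9.021e-21*-6.272 = -5.657e-20 J
Step 4: Convert to eV: -5.657e-20/1.602e-19 = -0.3531 eV

-0.3531


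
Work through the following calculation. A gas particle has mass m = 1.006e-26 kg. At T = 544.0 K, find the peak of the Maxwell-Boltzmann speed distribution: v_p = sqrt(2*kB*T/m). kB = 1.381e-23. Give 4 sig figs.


Step 1: Numerator = 2*kB*T = 2*1.381e-23*544.0 = 1.503e-20
Step 2: Ratio = 1.503e-20 / 1.006e-26 = 1.494e+06
Step 3: v_p = sqrt(1.494e+06) = 1222 m/s

1222


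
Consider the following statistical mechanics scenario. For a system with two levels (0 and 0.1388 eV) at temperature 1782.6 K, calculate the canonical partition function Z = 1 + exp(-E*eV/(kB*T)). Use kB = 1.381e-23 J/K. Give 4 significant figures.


Step 1: Compute beta*E = E*eV/(kB*T) = 0.1388*1.602e-19/(1.381e-23*1782.6) = 0.9032
Step 2: exp(-beta*E) = exp(-0.9032) = 0.4053
Step 3: Z = 1 + 0.4053 = 1.405

1.405


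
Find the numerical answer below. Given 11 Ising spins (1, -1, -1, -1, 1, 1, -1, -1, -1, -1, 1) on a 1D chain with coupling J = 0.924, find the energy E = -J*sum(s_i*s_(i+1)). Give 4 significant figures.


Step 1: Nearest-neighbor products: -1, 1, 1, -1, 1, -1, 1, 1, 1, -1
Step 2: Sum of products = 2
Step 3: E = -0.924 * 2 = -1.848

-1.848


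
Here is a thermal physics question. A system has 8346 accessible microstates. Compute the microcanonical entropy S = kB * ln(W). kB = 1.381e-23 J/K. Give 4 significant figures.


Step 1: ln(W) = ln(8346) = 9.03
Step 2: S = kB * ln(W) = 1.381e-23 * 9.03
Step 3: S = 1.247e-22 J/K

1.247e-22


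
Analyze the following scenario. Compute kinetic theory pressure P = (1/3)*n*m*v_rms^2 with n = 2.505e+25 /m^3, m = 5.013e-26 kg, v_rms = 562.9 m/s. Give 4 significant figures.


Step 1: v_rms^2 = 562.9^2 = 3.169e+05
Step 2: n*m = 2.505e+25*5.013e-26 = 1.256
Step 3: P = (1/3)*1.256*3.169e+05 = 1.326e+05 Pa

1.326e+05


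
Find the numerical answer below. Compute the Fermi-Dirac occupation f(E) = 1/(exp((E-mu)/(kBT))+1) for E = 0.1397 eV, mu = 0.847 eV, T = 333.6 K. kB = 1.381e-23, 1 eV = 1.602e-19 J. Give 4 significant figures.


Step 1: (E - mu) = 0.1397 - 0.847 = -0.7073 eV
Step 2: Convert: (E-mu)*eV = -1.133e-19 J
Step 3: x = (E-mu)*eV/(kB*T) = -24.59
Step 4: f = 1/(exp(-24.59)+1) = 1

1


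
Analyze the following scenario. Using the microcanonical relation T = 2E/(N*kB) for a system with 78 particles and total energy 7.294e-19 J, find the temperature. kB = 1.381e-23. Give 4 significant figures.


Step 1: Numerator = 2*E = 2*7.294e-19 = 1.459e-18 J
Step 2: Denominator = N*kB = 78*1.381e-23 = 1.077e-21
Step 3: T = 1.459e-18 / 1.077e-21 = 1354 K

1354


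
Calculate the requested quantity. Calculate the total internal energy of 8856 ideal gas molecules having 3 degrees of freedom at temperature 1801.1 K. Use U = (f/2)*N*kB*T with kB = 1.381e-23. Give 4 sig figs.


Step 1: f/2 = 3/2 = 1.5
Step 2: N*kB*T = 8856*1.381e-23*1801.1 = 2.203e-16
Step 3: U = 1.5 * 2.203e-16 = 3.304e-16 J

3.304e-16


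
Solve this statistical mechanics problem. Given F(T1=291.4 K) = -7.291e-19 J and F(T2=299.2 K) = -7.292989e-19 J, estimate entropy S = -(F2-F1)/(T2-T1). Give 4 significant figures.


Step 1: dF = F2 - F1 = -7.292989e-19 - (-7.291e-19) = -1.989e-22 J
Step 2: dT = T2 - T1 = 299.2 - 291.4 = 7.8 K
Step 3: S = -dF/dT = -(-1.989e-22)/7.8 = 2.55e-23 J/K

2.55e-23


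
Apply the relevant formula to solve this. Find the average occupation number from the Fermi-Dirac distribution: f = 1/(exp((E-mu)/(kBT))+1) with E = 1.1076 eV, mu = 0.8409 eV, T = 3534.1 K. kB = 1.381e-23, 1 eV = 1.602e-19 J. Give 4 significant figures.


Step 1: (E - mu) = 1.1076 - 0.8409 = 0.2667 eV
Step 2: Convert: (E-mu)*eV = 4.273e-20 J
Step 3: x = (E-mu)*eV/(kB*T) = 0.8754
Step 4: f = 1/(exp(0.8754)+1) = 0.2941

0.2941


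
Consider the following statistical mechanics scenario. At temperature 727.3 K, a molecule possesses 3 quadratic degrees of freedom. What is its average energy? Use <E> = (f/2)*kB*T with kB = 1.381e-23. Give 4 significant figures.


Step 1: f/2 = 3/2 = 1.5
Step 2: kB*T = 1.381e-23 * 727.3 = 1.004e-20
Step 3: <E> = 1.5 * 1.004e-20 = 1.507e-20 J

1.507e-20


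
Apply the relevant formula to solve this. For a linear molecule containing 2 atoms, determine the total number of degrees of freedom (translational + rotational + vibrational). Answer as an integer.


Step 1: Translational DOF = 3
Step 2: Rotational DOF (linear) = 2
Step 3: Vibrational DOF = 3*2 - 5 = 1
Step 4: Total = 3 + 2 + 1 = 6

6


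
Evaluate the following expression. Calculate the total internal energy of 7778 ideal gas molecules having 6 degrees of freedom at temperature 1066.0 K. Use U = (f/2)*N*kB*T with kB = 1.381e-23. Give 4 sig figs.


Step 1: f/2 = 6/2 = 3.0
Step 2: N*kB*T = 7778*1.381e-23*1066.0 = 1.145e-16
Step 3: U = 3.0 * 1.145e-16 = 3.435e-16 J

3.435e-16


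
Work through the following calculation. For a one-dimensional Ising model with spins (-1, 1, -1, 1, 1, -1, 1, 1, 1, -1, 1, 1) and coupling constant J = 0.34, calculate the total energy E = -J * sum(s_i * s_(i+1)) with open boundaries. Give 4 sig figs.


Step 1: Nearest-neighbor products: -1, -1, -1, 1, -1, -1, 1, 1, -1, -1, 1
Step 2: Sum of products = -3
Step 3: E = -0.34 * -3 = 1.02

1.02


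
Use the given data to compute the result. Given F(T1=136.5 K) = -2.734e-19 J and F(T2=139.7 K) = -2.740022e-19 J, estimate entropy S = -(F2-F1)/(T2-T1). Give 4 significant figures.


Step 1: dF = F2 - F1 = -2.740022e-19 - (-2.734e-19) = -6.022e-22 J
Step 2: dT = T2 - T1 = 139.7 - 136.5 = 3.2 K
Step 3: S = -dF/dT = -(-6.022e-22)/3.2 = 1.882e-22 J/K

1.882e-22


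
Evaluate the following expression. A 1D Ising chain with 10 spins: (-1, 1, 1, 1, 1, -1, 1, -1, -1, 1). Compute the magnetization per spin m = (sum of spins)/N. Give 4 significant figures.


Step 1: Count up spins (+1): 6, down spins (-1): 4
Step 2: Total magnetization M = 6 - 4 = 2
Step 3: m = M/N = 2/10 = 0.2

0.2


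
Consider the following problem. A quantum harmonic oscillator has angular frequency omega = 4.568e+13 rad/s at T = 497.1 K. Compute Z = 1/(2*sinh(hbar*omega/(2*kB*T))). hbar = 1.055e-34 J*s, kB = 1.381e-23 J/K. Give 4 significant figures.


Step 1: Compute x = hbar*omega/(kB*T) = 1.055e-34*4.568e+13/(1.381e-23*497.1) = 0.702
Step 2: x/2 = 0.351
Step 3: sinh(x/2) = 0.3583
Step 4: Z = 1/(2*0.3583) = 1.396

1.396


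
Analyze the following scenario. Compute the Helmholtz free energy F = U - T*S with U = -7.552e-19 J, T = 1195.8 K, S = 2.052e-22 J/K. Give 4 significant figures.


Step 1: T*S = 1195.8 * 2.052e-22 = 2.454e-19 J
Step 2: F = U - T*S = -7.552e-19 - 2.454e-19
Step 3: F = -1.001e-18 J

-1.001e-18


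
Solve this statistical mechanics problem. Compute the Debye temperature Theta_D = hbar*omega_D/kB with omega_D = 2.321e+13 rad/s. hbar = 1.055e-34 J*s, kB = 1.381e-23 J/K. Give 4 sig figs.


Step 1: hbar*omega_D = 1.055e-34 * 2.321e+13 = 2.449e-21 J
Step 2: Theta_D = 2.449e-21 / 1.381e-23
Step 3: Theta_D = 177.3 K

177.3


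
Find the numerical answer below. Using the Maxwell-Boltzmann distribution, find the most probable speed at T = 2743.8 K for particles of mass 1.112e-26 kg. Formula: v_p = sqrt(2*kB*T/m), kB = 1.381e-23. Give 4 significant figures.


Step 1: Numerator = 2*kB*T = 2*1.381e-23*2743.8 = 7.578e-20
Step 2: Ratio = 7.578e-20 / 1.112e-26 = 6.815e+06
Step 3: v_p = sqrt(6.815e+06) = 2611 m/s

2611


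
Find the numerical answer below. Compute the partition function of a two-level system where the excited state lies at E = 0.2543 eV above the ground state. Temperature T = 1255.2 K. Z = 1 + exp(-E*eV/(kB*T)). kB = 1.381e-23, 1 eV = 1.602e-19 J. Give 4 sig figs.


Step 1: Compute beta*E = E*eV/(kB*T) = 0.2543*1.602e-19/(1.381e-23*1255.2) = 2.35
Step 2: exp(-beta*E) = exp(-2.35) = 0.09535
Step 3: Z = 1 + 0.09535 = 1.095

1.095


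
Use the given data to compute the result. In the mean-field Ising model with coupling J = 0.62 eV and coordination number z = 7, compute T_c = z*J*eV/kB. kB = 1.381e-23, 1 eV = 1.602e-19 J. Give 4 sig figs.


Step 1: z*J = 7*0.62 = 4.34 eV
Step 2: Convert to Joules: 4.34*1.602e-19 = 6.953e-19 J
Step 3: T_c = 6.953e-19 / 1.381e-23 = 5.035e+04 K

5.035e+04


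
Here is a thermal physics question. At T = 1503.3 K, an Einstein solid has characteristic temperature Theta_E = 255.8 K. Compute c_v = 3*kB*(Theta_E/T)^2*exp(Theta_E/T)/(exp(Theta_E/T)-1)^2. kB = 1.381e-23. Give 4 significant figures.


Step 1: x = Theta_E/T = 255.8/1503.3 = 0.1702
Step 2: x^2 = 0.02895
Step 3: exp(x) = 1.185
Step 4: c_v = 3*1.381e-23*0.02895*1.185/(1.185-1)^2 = 4.133e-23

4.133e-23


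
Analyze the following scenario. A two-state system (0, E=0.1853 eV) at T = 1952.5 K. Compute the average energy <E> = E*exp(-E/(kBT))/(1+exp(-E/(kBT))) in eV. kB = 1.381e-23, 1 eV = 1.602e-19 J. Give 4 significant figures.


Step 1: beta*E = 0.1853*1.602e-19/(1.381e-23*1952.5) = 1.101
Step 2: exp(-beta*E) = 0.3326
Step 3: <E> = 0.1853*0.3326/(1+0.3326) = 0.04625 eV

0.04625


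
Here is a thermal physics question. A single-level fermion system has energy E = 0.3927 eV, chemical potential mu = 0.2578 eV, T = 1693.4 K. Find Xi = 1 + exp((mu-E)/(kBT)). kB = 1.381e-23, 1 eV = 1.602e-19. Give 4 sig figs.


Step 1: (mu - E) = 0.2578 - 0.3927 = -0.1349 eV
Step 2: x = (mu-E)*eV/(kB*T) = -0.1349*1.602e-19/(1.381e-23*1693.4) = -0.9241
Step 3: exp(x) = 0.3969
Step 4: Xi = 1 + 0.3969 = 1.397

1.397


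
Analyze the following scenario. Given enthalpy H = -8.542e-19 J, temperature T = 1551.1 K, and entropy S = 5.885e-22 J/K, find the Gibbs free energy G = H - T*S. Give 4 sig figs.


Step 1: T*S = 1551.1 * 5.885e-22 = 9.128e-19 J
Step 2: G = H - T*S = -8.542e-19 - 9.128e-19
Step 3: G = -1.767e-18 J

-1.767e-18


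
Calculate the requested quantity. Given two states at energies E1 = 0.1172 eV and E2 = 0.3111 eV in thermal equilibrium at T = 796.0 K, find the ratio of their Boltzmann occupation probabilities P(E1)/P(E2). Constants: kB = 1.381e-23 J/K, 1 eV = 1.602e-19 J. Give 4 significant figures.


Step 1: Compute energy difference dE = E1 - E2 = 0.1172 - 0.3111 = -0.1939 eV
Step 2: Convert to Joules: dE_J = -0.1939 * 1.602e-19 = -3.106e-20 J
Step 3: Compute exponent = -dE_J / (kB * T) = -(-3.106e-20) / (1.381e-23 * 796.0) = 2.826
Step 4: P(E1)/P(E2) = exp(2.826) = 16.87

16.87


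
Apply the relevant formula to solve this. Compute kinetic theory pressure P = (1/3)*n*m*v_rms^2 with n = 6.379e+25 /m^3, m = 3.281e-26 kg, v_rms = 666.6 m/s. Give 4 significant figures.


Step 1: v_rms^2 = 666.6^2 = 4.444e+05
Step 2: n*m = 6.379e+25*3.281e-26 = 2.093
Step 3: P = (1/3)*2.093*4.444e+05 = 3.1e+05 Pa

3.1e+05


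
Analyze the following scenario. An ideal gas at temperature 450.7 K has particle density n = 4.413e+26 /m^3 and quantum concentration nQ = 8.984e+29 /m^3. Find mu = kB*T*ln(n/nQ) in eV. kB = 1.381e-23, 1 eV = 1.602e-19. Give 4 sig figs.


Step 1: n/nQ = 4.413e+26/8.984e+29 = 0.0004912
Step 2: ln(n/nQ) = -7.619
Step 3: mu = kB*T*ln(n/nQ) = 6.224e-21*-7.619 = -4.742e-20 J
Step 4: Convert to eV: -4.742e-20/1.602e-19 = -0.296 eV

-0.296


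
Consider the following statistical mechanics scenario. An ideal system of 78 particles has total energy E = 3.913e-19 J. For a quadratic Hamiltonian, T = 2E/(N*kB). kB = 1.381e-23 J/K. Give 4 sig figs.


Step 1: Numerator = 2*E = 2*3.913e-19 = 7.826e-19 J
Step 2: Denominator = N*kB = 78*1.381e-23 = 1.077e-21
Step 3: T = 7.826e-19 / 1.077e-21 = 726.5 K

726.5


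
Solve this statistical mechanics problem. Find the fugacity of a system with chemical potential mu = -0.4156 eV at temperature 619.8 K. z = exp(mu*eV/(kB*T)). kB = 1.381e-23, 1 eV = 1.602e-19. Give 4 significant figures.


Step 1: Convert mu to Joules: -0.4156*1.602e-19 = -6.658e-20 J
Step 2: kB*T = 1.381e-23*619.8 = 8.559e-21 J
Step 3: mu/(kB*T) = -7.778
Step 4: z = exp(-7.778) = 0.0004187

0.0004187


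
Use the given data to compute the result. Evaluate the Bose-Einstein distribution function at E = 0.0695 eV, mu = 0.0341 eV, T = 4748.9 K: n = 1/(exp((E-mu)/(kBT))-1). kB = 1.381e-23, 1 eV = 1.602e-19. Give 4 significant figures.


Step 1: (E - mu) = 0.0354 eV
Step 2: x = (E-mu)*eV/(kB*T) = 0.0354*1.602e-19/(1.381e-23*4748.9) = 0.08647
Step 3: exp(x) = 1.09
Step 4: n = 1/(exp(x)-1) = 11.07

11.07


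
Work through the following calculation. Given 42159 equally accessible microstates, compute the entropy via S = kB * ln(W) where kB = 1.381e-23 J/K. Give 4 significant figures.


Step 1: ln(W) = ln(42159) = 10.65
Step 2: S = kB * ln(W) = 1.381e-23 * 10.65
Step 3: S = 1.471e-22 J/K

1.471e-22


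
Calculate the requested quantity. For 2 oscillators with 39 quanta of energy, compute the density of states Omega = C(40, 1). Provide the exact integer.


Step 1: Use binomial coefficient C(40, 1)
Step 2: Numerator = 40! / 39!
Step 3: Denominator = 1!
Step 4: Omega = 40

40


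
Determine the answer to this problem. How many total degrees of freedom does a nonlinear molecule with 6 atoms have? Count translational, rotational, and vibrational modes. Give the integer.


Step 1: Translational DOF = 3
Step 2: Rotational DOF (nonlinear) = 3
Step 3: Vibrational DOF = 3*6 - 6 = 12
Step 4: Total = 3 + 3 + 12 = 18

18


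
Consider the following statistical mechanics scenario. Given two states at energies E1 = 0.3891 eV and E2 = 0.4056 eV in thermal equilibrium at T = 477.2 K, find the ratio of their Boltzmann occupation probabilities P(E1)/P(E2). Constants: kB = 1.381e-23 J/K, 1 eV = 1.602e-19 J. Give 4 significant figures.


Step 1: Compute energy difference dE = E1 - E2 = 0.3891 - 0.4056 = -0.0165 eV
Step 2: Convert to Joules: dE_J = -0.0165 * 1.602e-19 = -2.643e-21 J
Step 3: Compute exponent = -dE_J / (kB * T) = -(-2.643e-21) / (1.381e-23 * 477.2) = 0.4011
Step 4: P(E1)/P(E2) = exp(0.4011) = 1.493

1.493


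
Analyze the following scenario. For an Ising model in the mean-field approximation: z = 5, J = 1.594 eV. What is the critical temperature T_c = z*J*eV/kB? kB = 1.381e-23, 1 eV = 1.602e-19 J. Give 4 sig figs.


Step 1: z*J = 5*1.594 = 7.97 eV
Step 2: Convert to Joules: 7.97*1.602e-19 = 1.277e-18 J
Step 3: T_c = 1.277e-18 / 1.381e-23 = 9.245e+04 K

9.245e+04


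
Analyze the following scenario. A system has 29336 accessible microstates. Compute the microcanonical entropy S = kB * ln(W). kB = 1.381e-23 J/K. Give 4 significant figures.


Step 1: ln(W) = ln(29336) = 10.29
Step 2: S = kB * ln(W) = 1.381e-23 * 10.29
Step 3: S = 1.421e-22 J/K

1.421e-22


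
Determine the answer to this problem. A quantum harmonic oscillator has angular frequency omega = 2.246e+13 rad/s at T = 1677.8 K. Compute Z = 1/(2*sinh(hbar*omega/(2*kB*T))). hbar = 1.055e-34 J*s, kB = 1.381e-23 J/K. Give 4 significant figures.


Step 1: Compute x = hbar*omega/(kB*T) = 1.055e-34*2.246e+13/(1.381e-23*1677.8) = 0.1023
Step 2: x/2 = 0.05113
Step 3: sinh(x/2) = 0.05115
Step 4: Z = 1/(2*0.05115) = 9.774

9.774


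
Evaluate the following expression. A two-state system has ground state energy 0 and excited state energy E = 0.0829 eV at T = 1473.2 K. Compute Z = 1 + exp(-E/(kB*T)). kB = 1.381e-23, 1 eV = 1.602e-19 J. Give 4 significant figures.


Step 1: Compute beta*E = E*eV/(kB*T) = 0.0829*1.602e-19/(1.381e-23*1473.2) = 0.6528
Step 2: exp(-beta*E) = exp(-0.6528) = 0.5206
Step 3: Z = 1 + 0.5206 = 1.521

1.521


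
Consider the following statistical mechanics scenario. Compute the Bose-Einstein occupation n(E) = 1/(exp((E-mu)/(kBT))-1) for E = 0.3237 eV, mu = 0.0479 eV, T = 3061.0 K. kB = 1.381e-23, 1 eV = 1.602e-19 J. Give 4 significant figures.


Step 1: (E - mu) = 0.2758 eV
Step 2: x = (E-mu)*eV/(kB*T) = 0.2758*1.602e-19/(1.381e-23*3061.0) = 1.045
Step 3: exp(x) = 2.844
Step 4: n = 1/(exp(x)-1) = 0.5423

0.5423


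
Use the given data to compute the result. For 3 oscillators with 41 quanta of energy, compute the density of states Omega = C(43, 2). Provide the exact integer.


Step 1: Use binomial coefficient C(43, 2)
Step 2: Numerator = 43! / 41!
Step 3: Denominator = 2!
Step 4: Omega = 903

903


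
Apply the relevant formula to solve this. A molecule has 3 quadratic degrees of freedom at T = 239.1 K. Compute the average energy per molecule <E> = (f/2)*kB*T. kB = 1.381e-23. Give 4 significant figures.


Step 1: f/2 = 3/2 = 1.5
Step 2: kB*T = 1.381e-23 * 239.1 = 3.302e-21
Step 3: <E> = 1.5 * 3.302e-21 = 4.953e-21 J

4.953e-21


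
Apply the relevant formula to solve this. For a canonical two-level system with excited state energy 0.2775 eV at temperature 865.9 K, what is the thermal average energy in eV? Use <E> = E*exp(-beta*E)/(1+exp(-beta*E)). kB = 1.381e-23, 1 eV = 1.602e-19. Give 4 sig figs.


Step 1: beta*E = 0.2775*1.602e-19/(1.381e-23*865.9) = 3.718
Step 2: exp(-beta*E) = 0.02429
Step 3: <E> = 0.2775*0.02429/(1+0.02429) = 0.006581 eV

0.006581


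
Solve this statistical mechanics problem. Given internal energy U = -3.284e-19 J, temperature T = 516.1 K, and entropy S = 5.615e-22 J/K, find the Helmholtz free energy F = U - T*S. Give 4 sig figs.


Step 1: T*S = 516.1 * 5.615e-22 = 2.898e-19 J
Step 2: F = U - T*S = -3.284e-19 - 2.898e-19
Step 3: F = -6.182e-19 J

-6.182e-19


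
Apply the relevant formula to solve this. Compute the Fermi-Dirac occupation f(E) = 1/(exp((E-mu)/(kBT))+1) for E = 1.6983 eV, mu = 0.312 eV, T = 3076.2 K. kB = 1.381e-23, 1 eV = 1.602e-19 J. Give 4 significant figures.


Step 1: (E - mu) = 1.6983 - 0.312 = 1.386 eV
Step 2: Convert: (E-mu)*eV = 2.221e-19 J
Step 3: x = (E-mu)*eV/(kB*T) = 5.228
Step 4: f = 1/(exp(5.228)+1) = 0.005337

0.005337


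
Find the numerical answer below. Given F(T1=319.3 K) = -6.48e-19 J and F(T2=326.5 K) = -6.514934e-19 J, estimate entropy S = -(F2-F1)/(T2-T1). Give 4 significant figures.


Step 1: dF = F2 - F1 = -6.514934e-19 - (-6.48e-19) = -3.4934e-21 J
Step 2: dT = T2 - T1 = 326.5 - 319.3 = 7.2 K
Step 3: S = -dF/dT = -(-3.4934e-21)/7.2 = 4.852e-22 J/K

4.852e-22


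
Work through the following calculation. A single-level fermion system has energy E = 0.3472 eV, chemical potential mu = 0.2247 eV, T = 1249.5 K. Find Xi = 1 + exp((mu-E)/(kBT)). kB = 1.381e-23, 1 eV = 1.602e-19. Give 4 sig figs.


Step 1: (mu - E) = 0.2247 - 0.3472 = -0.1225 eV
Step 2: x = (mu-E)*eV/(kB*T) = -0.1225*1.602e-19/(1.381e-23*1249.5) = -1.137
Step 3: exp(x) = 0.3207
Step 4: Xi = 1 + 0.3207 = 1.321

1.321


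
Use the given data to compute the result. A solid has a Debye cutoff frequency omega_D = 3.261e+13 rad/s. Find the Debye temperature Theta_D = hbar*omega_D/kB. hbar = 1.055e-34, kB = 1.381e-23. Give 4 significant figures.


Step 1: hbar*omega_D = 1.055e-34 * 3.261e+13 = 3.44e-21 J
Step 2: Theta_D = 3.44e-21 / 1.381e-23
Step 3: Theta_D = 249.1 K

249.1


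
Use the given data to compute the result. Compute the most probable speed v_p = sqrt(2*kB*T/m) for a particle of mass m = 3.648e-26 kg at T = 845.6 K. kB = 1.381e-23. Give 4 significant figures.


Step 1: Numerator = 2*kB*T = 2*1.381e-23*845.6 = 2.336e-20
Step 2: Ratio = 2.336e-20 / 3.648e-26 = 6.402e+05
Step 3: v_p = sqrt(6.402e+05) = 800.1 m/s

800.1


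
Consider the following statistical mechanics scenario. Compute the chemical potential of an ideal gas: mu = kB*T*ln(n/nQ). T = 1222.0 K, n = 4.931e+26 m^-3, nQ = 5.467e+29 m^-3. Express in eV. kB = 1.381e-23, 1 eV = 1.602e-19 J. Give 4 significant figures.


Step 1: n/nQ = 4.931e+26/5.467e+29 = 0.000902
Step 2: ln(n/nQ) = -7.011
Step 3: mu = kB*T*ln(n/nQ) = 1.688e-20*-7.011 = -1.183e-19 J
Step 4: Convert to eV: -1.183e-19/1.602e-19 = -0.7385 eV

-0.7385


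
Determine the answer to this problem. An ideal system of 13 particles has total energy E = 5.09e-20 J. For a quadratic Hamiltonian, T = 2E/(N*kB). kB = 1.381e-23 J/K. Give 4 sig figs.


Step 1: Numerator = 2*E = 2*5.09e-20 = 1.018e-19 J
Step 2: Denominator = N*kB = 13*1.381e-23 = 1.795e-22
Step 3: T = 1.018e-19 / 1.795e-22 = 567 K

567


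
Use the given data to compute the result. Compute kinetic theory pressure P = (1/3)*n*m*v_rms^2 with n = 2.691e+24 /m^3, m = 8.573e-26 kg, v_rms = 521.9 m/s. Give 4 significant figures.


Step 1: v_rms^2 = 521.9^2 = 2.724e+05
Step 2: n*m = 2.691e+24*8.573e-26 = 0.2307
Step 3: P = (1/3)*0.2307*2.724e+05 = 2.095e+04 Pa

2.095e+04


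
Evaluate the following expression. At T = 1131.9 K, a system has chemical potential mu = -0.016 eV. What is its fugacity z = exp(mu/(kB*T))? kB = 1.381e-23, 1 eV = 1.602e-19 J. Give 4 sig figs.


Step 1: Convert mu to Joules: -0.016*1.602e-19 = -2.563e-21 J
Step 2: kB*T = 1.381e-23*1131.9 = 1.563e-20 J
Step 3: mu/(kB*T) = -0.164
Step 4: z = exp(-0.164) = 0.8488

0.8488


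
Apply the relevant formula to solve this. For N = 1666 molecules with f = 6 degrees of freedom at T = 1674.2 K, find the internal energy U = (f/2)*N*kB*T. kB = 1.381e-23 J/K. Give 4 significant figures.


Step 1: f/2 = 6/2 = 3.0
Step 2: N*kB*T = 1666*1.381e-23*1674.2 = 3.852e-17
Step 3: U = 3.0 * 3.852e-17 = 1.156e-16 J

1.156e-16


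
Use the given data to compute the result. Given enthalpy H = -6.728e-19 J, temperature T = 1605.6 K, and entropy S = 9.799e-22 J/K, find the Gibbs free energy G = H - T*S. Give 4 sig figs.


Step 1: T*S = 1605.6 * 9.799e-22 = 1.573e-18 J
Step 2: G = H - T*S = -6.728e-19 - 1.573e-18
Step 3: G = -2.246e-18 J

-2.246e-18


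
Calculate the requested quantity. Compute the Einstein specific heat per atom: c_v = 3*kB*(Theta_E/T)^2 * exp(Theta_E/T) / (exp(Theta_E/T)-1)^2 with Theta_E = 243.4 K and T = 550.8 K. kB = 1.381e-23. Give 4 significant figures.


Step 1: x = Theta_E/T = 243.4/550.8 = 0.4419
Step 2: x^2 = 0.1953
Step 3: exp(x) = 1.556
Step 4: c_v = 3*1.381e-23*0.1953*1.556/(1.556-1)^2 = 4.076e-23

4.076e-23


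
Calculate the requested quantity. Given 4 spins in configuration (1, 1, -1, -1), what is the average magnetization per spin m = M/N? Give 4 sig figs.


Step 1: Count up spins (+1): 2, down spins (-1): 2
Step 2: Total magnetization M = 2 - 2 = 0
Step 3: m = M/N = 0/4 = 0

0


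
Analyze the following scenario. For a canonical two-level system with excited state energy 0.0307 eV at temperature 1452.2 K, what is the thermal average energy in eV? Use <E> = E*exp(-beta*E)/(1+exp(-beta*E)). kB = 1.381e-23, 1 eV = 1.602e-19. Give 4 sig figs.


Step 1: beta*E = 0.0307*1.602e-19/(1.381e-23*1452.2) = 0.2452
Step 2: exp(-beta*E) = 0.7825
Step 3: <E> = 0.0307*0.7825/(1+0.7825) = 0.01348 eV

0.01348


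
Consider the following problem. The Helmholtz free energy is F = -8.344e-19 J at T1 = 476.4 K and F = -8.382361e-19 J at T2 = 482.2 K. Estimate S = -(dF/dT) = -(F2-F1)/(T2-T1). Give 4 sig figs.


Step 1: dF = F2 - F1 = -8.382361e-19 - (-8.344e-19) = -3.8361e-21 J
Step 2: dT = T2 - T1 = 482.2 - 476.4 = 5.8 K
Step 3: S = -dF/dT = -(-3.8361e-21)/5.8 = 6.614e-22 J/K

6.614e-22


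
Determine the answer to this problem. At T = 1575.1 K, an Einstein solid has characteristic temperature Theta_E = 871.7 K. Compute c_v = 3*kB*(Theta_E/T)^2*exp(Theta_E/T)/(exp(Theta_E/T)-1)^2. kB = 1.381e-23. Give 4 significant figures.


Step 1: x = Theta_E/T = 871.7/1575.1 = 0.5534
Step 2: x^2 = 0.3063
Step 3: exp(x) = 1.739
Step 4: c_v = 3*1.381e-23*0.3063*1.739/(1.739-1)^2 = 4.039e-23

4.039e-23


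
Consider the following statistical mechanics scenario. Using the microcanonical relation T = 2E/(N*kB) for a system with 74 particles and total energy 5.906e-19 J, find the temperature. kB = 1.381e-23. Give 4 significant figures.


Step 1: Numerator = 2*E = 2*5.906e-19 = 1.181e-18 J
Step 2: Denominator = N*kB = 74*1.381e-23 = 1.022e-21
Step 3: T = 1.181e-18 / 1.022e-21 = 1156 K

1156


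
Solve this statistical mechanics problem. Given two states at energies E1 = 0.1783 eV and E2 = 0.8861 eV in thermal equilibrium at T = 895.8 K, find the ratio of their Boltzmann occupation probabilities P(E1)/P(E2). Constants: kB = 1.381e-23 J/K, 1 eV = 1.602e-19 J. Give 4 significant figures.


Step 1: Compute energy difference dE = E1 - E2 = 0.1783 - 0.8861 = -0.7078 eV
Step 2: Convert to Joules: dE_J = -0.7078 * 1.602e-19 = -1.134e-19 J
Step 3: Compute exponent = -dE_J / (kB * T) = -(-1.134e-19) / (1.381e-23 * 895.8) = 9.166
Step 4: P(E1)/P(E2) = exp(9.166) = 9564

9564


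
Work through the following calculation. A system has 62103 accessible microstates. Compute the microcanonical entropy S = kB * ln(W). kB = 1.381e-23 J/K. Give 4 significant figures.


Step 1: ln(W) = ln(62103) = 11.04
Step 2: S = kB * ln(W) = 1.381e-23 * 11.04
Step 3: S = 1.524e-22 J/K

1.524e-22


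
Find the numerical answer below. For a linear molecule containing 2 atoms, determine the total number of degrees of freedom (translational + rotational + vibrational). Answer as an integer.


Step 1: Translational DOF = 3
Step 2: Rotational DOF (linear) = 2
Step 3: Vibrational DOF = 3*2 - 5 = 1
Step 4: Total = 3 + 2 + 1 = 6

6


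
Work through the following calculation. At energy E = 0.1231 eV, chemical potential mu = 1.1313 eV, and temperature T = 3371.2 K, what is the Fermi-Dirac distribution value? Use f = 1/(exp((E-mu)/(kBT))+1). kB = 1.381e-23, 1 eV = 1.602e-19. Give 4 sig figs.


Step 1: (E - mu) = 0.1231 - 1.1313 = -1.008 eV
Step 2: Convert: (E-mu)*eV = -1.615e-19 J
Step 3: x = (E-mu)*eV/(kB*T) = -3.469
Step 4: f = 1/(exp(-3.469)+1) = 0.9698

0.9698


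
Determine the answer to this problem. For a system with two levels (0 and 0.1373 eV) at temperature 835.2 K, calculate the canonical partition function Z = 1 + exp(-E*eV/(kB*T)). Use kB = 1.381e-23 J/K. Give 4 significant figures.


Step 1: Compute beta*E = E*eV/(kB*T) = 0.1373*1.602e-19/(1.381e-23*835.2) = 1.907
Step 2: exp(-beta*E) = exp(-1.907) = 0.1485
Step 3: Z = 1 + 0.1485 = 1.149

1.149


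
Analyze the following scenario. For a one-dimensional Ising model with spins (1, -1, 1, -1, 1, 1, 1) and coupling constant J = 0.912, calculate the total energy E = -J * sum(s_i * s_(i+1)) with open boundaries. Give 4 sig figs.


Step 1: Nearest-neighbor products: -1, -1, -1, -1, 1, 1
Step 2: Sum of products = -2
Step 3: E = -0.912 * -2 = 1.824

1.824


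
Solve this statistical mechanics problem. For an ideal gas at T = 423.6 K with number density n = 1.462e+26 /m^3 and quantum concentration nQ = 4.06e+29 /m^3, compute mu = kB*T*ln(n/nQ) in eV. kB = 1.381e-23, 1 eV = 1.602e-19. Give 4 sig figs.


Step 1: n/nQ = 1.462e+26/4.06e+29 = 0.0003601
Step 2: ln(n/nQ) = -7.929
Step 3: mu = kB*T*ln(n/nQ) = 5.85e-21*-7.929 = -4.638e-20 J
Step 4: Convert to eV: -4.638e-20/1.602e-19 = -0.2895 eV

-0.2895


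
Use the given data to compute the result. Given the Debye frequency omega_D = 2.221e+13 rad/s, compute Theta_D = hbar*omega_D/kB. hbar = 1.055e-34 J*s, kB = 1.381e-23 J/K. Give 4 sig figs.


Step 1: hbar*omega_D = 1.055e-34 * 2.221e+13 = 2.343e-21 J
Step 2: Theta_D = 2.343e-21 / 1.381e-23
Step 3: Theta_D = 169.7 K

169.7


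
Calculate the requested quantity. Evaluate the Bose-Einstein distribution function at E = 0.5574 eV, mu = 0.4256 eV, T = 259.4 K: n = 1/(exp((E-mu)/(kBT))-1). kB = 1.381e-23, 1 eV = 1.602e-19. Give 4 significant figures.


Step 1: (E - mu) = 0.1318 eV
Step 2: x = (E-mu)*eV/(kB*T) = 0.1318*1.602e-19/(1.381e-23*259.4) = 5.894
Step 3: exp(x) = 362.9
Step 4: n = 1/(exp(x)-1) = 0.002763

0.002763


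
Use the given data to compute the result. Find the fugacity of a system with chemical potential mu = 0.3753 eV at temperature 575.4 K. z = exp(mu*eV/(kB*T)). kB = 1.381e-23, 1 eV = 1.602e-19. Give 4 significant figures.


Step 1: Convert mu to Joules: 0.3753*1.602e-19 = 6.012e-20 J
Step 2: kB*T = 1.381e-23*575.4 = 7.946e-21 J
Step 3: mu/(kB*T) = 7.566
Step 4: z = exp(7.566) = 1932

1932


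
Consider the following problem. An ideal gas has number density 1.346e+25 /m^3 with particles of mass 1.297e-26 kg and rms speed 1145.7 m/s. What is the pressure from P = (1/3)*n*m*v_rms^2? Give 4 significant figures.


Step 1: v_rms^2 = 1145.7^2 = 1.313e+06
Step 2: n*m = 1.346e+25*1.297e-26 = 0.1746
Step 3: P = (1/3)*0.1746*1.313e+06 = 7.638e+04 Pa

7.638e+04


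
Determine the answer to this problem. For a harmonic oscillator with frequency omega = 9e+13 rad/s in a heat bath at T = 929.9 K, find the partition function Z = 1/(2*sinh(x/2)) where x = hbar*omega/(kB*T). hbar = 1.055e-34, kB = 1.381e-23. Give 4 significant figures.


Step 1: Compute x = hbar*omega/(kB*T) = 1.055e-34*9e+13/(1.381e-23*929.9) = 0.7394
Step 2: x/2 = 0.3697
Step 3: sinh(x/2) = 0.3782
Step 4: Z = 1/(2*0.3782) = 1.322

1.322


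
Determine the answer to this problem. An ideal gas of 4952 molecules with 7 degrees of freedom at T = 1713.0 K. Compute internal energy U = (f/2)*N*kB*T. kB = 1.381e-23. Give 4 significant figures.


Step 1: f/2 = 7/2 = 3.5
Step 2: N*kB*T = 4952*1.381e-23*1713.0 = 1.171e-16
Step 3: U = 3.5 * 1.171e-16 = 4.1e-16 J

4.1e-16


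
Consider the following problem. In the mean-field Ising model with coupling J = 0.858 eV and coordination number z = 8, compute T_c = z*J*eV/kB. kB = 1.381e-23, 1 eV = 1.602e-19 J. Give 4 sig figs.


Step 1: z*J = 8*0.858 = 6.864 eV
Step 2: Convert to Joules: 6.864*1.602e-19 = 1.1e-18 J
Step 3: T_c = 1.1e-18 / 1.381e-23 = 7.962e+04 K

7.962e+04


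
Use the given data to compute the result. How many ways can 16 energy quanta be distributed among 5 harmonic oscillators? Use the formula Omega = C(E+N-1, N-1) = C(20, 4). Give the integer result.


Step 1: Use binomial coefficient C(20, 4)
Step 2: Numerator = 20! / 16!
Step 3: Denominator = 4!
Step 4: Omega = 4845

4845


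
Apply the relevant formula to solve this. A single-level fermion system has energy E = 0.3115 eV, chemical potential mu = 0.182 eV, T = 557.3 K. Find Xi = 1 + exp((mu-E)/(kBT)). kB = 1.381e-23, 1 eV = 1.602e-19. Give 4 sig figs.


Step 1: (mu - E) = 0.182 - 0.3115 = -0.1295 eV
Step 2: x = (mu-E)*eV/(kB*T) = -0.1295*1.602e-19/(1.381e-23*557.3) = -2.696
Step 3: exp(x) = 0.0675
Step 4: Xi = 1 + 0.0675 = 1.068

1.068


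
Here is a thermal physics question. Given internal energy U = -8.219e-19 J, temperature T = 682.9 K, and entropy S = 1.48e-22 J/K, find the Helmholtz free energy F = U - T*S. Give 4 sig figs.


Step 1: T*S = 682.9 * 1.48e-22 = 1.011e-19 J
Step 2: F = U - T*S = -8.219e-19 - 1.011e-19
Step 3: F = -9.23e-19 J

-9.23e-19


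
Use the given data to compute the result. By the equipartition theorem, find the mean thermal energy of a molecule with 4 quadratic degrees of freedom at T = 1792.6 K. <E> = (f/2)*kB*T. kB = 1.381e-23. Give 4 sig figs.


Step 1: f/2 = 4/2 = 2
Step 2: kB*T = 1.381e-23 * 1792.6 = 2.476e-20
Step 3: <E> = 2 * 2.476e-20 = 4.951e-20 J

4.951e-20


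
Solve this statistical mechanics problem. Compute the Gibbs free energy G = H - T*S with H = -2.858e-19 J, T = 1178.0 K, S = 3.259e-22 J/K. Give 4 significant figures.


Step 1: T*S = 1178.0 * 3.259e-22 = 3.839e-19 J
Step 2: G = H - T*S = -2.858e-19 - 3.839e-19
Step 3: G = -6.697e-19 J

-6.697e-19


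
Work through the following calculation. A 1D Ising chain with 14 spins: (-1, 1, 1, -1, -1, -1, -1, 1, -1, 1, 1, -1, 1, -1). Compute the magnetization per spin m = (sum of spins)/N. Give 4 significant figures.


Step 1: Count up spins (+1): 6, down spins (-1): 8
Step 2: Total magnetization M = 6 - 8 = -2
Step 3: m = M/N = -2/14 = -0.1429

-0.1429


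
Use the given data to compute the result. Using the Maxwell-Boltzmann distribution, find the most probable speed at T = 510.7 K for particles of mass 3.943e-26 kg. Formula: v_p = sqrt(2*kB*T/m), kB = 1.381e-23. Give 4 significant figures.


Step 1: Numerator = 2*kB*T = 2*1.381e-23*510.7 = 1.411e-20
Step 2: Ratio = 1.411e-20 / 3.943e-26 = 3.577e+05
Step 3: v_p = sqrt(3.577e+05) = 598.1 m/s

598.1


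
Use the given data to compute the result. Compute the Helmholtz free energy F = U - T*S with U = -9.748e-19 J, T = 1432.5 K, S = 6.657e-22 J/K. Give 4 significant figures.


Step 1: T*S = 1432.5 * 6.657e-22 = 9.536e-19 J
Step 2: F = U - T*S = -9.748e-19 - 9.536e-19
Step 3: F = -1.928e-18 J

-1.928e-18


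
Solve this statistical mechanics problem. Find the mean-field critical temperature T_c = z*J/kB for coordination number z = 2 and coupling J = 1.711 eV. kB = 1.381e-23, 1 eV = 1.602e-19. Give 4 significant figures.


Step 1: z*J = 2*1.711 = 3.422 eV
Step 2: Convert to Joules: 3.422*1.602e-19 = 5.482e-19 J
Step 3: T_c = 5.482e-19 / 1.381e-23 = 3.97e+04 K

3.97e+04


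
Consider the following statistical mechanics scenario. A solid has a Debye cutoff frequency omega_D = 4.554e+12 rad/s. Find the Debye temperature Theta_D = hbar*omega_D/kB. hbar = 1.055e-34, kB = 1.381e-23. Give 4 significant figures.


Step 1: hbar*omega_D = 1.055e-34 * 4.554e+12 = 4.804e-22 J
Step 2: Theta_D = 4.804e-22 / 1.381e-23
Step 3: Theta_D = 34.79 K

34.79


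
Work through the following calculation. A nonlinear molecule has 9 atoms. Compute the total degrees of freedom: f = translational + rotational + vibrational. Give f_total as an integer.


Step 1: Translational DOF = 3
Step 2: Rotational DOF (nonlinear) = 3
Step 3: Vibrational DOF = 3*9 - 6 = 21
Step 4: Total = 3 + 3 + 21 = 27

27


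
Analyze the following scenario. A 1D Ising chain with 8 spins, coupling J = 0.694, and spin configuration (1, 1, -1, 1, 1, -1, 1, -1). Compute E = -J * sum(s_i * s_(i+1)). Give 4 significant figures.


Step 1: Nearest-neighbor products: 1, -1, -1, 1, -1, -1, -1
Step 2: Sum of products = -3
Step 3: E = -0.694 * -3 = 2.082

2.082


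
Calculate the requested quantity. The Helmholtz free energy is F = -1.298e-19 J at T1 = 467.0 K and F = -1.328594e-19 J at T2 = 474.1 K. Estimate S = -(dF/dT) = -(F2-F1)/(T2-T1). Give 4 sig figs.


Step 1: dF = F2 - F1 = -1.328594e-19 - (-1.298e-19) = -3.0594e-21 J
Step 2: dT = T2 - T1 = 474.1 - 467.0 = 7.1 K
Step 3: S = -dF/dT = -(-3.0594e-21)/7.1 = 4.309e-22 J/K

4.309e-22


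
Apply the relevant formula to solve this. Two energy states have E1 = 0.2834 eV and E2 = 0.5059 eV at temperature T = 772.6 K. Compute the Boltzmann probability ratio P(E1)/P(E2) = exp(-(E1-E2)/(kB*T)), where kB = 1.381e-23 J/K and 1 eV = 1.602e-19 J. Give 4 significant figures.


Step 1: Compute energy difference dE = E1 - E2 = 0.2834 - 0.5059 = -0.2225 eV
Step 2: Convert to Joules: dE_J = -0.2225 * 1.602e-19 = -3.564e-20 J
Step 3: Compute exponent = -dE_J / (kB * T) = -(-3.564e-20) / (1.381e-23 * 772.6) = 3.341
Step 4: P(E1)/P(E2) = exp(3.341) = 28.24

28.24


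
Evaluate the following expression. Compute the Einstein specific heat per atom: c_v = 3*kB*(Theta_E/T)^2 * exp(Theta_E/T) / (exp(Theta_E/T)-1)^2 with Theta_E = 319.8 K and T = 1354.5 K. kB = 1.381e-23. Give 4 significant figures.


Step 1: x = Theta_E/T = 319.8/1354.5 = 0.2361
Step 2: x^2 = 0.05574
Step 3: exp(x) = 1.266
Step 4: c_v = 3*1.381e-23*0.05574*1.266/(1.266-1)^2 = 4.124e-23

4.124e-23


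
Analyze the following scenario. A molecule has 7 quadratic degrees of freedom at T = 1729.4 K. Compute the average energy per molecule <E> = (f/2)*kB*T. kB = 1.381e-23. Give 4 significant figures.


Step 1: f/2 = 7/2 = 3.5
Step 2: kB*T = 1.381e-23 * 1729.4 = 2.388e-20
Step 3: <E> = 3.5 * 2.388e-20 = 8.359e-20 J

8.359e-20


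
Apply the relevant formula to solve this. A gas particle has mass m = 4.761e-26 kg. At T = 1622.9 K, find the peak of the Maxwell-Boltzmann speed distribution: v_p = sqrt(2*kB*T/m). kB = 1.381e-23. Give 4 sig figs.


Step 1: Numerator = 2*kB*T = 2*1.381e-23*1622.9 = 4.482e-20
Step 2: Ratio = 4.482e-20 / 4.761e-26 = 9.415e+05
Step 3: v_p = sqrt(9.415e+05) = 970.3 m/s

970.3


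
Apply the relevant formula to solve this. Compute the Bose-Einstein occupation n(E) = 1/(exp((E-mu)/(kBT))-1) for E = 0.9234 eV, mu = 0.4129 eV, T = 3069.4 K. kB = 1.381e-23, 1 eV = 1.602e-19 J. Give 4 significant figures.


Step 1: (E - mu) = 0.5105 eV
Step 2: x = (E-mu)*eV/(kB*T) = 0.5105*1.602e-19/(1.381e-23*3069.4) = 1.929
Step 3: exp(x) = 6.885
Step 4: n = 1/(exp(x)-1) = 0.1699

0.1699


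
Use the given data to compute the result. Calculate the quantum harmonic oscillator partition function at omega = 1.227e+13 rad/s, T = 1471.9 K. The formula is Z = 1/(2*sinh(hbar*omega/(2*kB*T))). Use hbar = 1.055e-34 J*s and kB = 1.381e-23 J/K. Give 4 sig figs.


Step 1: Compute x = hbar*omega/(kB*T) = 1.055e-34*1.227e+13/(1.381e-23*1471.9) = 0.06368
Step 2: x/2 = 0.03184
Step 3: sinh(x/2) = 0.03185
Step 4: Z = 1/(2*0.03185) = 15.7

15.7


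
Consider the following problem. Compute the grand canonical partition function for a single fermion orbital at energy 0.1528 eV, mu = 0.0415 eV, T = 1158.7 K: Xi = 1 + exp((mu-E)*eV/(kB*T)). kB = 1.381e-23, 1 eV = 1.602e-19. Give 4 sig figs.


Step 1: (mu - E) = 0.0415 - 0.1528 = -0.1113 eV
Step 2: x = (mu-E)*eV/(kB*T) = -0.1113*1.602e-19/(1.381e-23*1158.7) = -1.114
Step 3: exp(x) = 0.3282
Step 4: Xi = 1 + 0.3282 = 1.328

1.328
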